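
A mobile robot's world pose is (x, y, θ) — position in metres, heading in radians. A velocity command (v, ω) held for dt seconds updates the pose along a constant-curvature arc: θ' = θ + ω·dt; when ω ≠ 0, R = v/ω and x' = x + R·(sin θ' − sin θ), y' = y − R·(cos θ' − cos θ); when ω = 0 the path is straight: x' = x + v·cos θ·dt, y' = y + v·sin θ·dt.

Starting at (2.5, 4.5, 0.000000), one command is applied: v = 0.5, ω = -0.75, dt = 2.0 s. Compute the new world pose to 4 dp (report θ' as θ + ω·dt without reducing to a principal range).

(3.1650, 3.8805, -1.5000)

θ' = 0.0000 + -0.75·2.0 = -1.5000
R = v/ω = 0.5/-0.75 = -0.6667
x' = 2.5 + -0.6667·(sin -1.5000 − sin 0.0000) = 3.1650
y' = 4.5 − -0.6667·(cos -1.5000 − cos 0.0000) = 3.8805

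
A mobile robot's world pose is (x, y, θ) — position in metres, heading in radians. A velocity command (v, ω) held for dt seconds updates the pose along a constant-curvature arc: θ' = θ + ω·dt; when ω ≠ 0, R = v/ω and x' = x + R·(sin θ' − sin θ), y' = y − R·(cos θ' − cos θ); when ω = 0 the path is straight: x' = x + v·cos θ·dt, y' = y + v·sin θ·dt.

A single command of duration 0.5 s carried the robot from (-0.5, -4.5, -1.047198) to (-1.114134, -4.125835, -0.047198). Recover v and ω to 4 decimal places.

v = -1.5000, ω = 2.0000

Δθ = -0.047198 − -1.047198 = 1.000000
ω = Δθ/dt = 1.000000/0.5 = 2.0000
R = Δx/(sin θ' − sin θ) = -0.7500
v = R·ω = -0.7500·2.0000 = -1.5000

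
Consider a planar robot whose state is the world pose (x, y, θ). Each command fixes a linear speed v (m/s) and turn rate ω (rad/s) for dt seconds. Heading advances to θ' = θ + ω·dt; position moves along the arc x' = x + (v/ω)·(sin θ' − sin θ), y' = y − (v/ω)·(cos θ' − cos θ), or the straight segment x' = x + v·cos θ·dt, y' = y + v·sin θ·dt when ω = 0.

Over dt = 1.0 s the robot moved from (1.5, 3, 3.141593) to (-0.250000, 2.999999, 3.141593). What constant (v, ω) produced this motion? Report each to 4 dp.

v = 1.7500, ω = 0.0000

Δθ = 3.141593 − 3.141593 = 0.000000
ω = Δθ/dt = 0.000000/1.0 = 0.0000
ω = 0 → v = (Δx·cos θ + Δy·sin θ)/dt = 1.7500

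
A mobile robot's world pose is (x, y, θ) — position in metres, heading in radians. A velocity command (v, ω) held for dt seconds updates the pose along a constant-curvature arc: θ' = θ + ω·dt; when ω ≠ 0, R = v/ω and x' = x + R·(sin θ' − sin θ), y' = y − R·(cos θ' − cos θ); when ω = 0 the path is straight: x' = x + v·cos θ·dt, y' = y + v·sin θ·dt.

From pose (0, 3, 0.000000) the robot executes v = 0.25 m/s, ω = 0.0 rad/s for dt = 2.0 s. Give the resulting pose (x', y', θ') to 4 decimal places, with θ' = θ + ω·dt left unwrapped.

(0.5000, 3.0000, 0.0000)

θ' = 0.0000 + 0.0·2.0 = 0.0000
ω = 0 → straight: x' = 0 + 0.25·cos(0.0000)·2.0 = 0.5000
y' = 3 + 0.25·sin(0.0000)·2.0 = 3.0000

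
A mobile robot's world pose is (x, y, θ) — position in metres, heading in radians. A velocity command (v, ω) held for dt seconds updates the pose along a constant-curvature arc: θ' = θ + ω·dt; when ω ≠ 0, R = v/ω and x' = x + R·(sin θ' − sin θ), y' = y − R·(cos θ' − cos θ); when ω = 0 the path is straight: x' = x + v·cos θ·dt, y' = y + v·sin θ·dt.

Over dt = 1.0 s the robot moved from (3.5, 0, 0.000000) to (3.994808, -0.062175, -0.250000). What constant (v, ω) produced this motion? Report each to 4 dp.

Δθ = -0.250000 − 0.000000 = -0.250000
ω = Δθ/dt = -0.250000/1.0 = -0.2500
R = Δx/(sin θ' − sin θ) = -2.0000
v = R·ω = -2.0000·-0.2500 = 0.5000

v = 0.5000, ω = -0.2500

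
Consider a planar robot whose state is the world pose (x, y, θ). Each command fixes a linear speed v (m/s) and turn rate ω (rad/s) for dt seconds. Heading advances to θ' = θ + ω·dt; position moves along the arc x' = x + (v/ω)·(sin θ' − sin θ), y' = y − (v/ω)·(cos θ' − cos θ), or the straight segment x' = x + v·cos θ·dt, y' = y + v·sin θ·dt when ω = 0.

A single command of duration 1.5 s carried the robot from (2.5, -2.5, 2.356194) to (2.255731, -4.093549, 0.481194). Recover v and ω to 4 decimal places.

v = -1.2500, ω = -1.2500

Δθ = 0.481194 − 2.356194 = -1.875000
ω = Δθ/dt = -1.875000/1.5 = -1.2500
R = −Δy/(cos θ' − cos θ) = 1.0000
v = R·ω = 1.0000·-1.2500 = -1.2500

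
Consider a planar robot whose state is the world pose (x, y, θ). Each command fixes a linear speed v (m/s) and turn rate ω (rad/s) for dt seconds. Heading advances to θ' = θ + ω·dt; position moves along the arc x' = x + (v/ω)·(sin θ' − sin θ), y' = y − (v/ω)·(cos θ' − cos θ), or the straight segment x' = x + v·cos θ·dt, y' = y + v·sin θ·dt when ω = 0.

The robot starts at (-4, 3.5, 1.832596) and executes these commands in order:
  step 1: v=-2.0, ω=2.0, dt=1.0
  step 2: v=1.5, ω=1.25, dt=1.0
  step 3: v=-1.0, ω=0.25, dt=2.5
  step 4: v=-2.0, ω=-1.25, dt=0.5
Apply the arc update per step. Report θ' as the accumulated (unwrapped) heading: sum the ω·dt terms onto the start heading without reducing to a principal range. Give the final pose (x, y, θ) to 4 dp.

(-4.9231, 4.3009, 5.0826)

step 1: θ'=3.8326 (R=-1.0000) → pose (-2.3968, 2.9882, 3.8326)
step 2: θ'=5.0826 (R=1.2000) → pose (-2.7507, 1.6293, 5.0826)
step 3: θ'=5.7076 (R=-4.0000) → pose (-4.3024, 3.5376, 5.7076)
step 4: θ'=5.0826 (R=1.6000) → pose (-4.9231, 4.3009, 5.0826)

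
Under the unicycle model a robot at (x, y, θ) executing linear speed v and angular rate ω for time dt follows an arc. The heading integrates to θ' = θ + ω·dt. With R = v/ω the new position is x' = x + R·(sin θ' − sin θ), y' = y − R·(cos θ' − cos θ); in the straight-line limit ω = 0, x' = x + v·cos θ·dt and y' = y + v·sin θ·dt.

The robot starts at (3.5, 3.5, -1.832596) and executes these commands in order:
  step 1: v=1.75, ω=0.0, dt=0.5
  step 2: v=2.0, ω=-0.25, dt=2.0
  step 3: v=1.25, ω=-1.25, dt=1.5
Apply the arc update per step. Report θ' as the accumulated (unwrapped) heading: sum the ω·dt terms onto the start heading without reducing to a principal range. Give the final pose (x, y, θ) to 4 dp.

(-0.2640, -0.5898, -4.2076)

step 1: θ'=-1.8326 (straight) → pose (3.2735, 2.6548, -1.8326)
step 2: θ'=-2.3326 (R=-8.0000) → pose (1.3349, -0.7964, -2.3326)
step 3: θ'=-4.2076 (R=-1.0000) → pose (-0.2640, -0.5898, -4.2076)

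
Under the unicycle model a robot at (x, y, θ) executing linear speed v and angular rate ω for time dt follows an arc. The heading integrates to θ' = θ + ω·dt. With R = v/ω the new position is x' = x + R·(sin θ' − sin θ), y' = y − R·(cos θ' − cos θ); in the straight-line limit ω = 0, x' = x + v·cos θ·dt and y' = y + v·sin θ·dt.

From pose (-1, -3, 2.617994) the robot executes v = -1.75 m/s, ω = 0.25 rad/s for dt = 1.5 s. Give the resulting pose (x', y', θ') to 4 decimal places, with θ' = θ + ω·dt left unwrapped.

(1.4636, -3.8607, 2.9930)

θ' = 2.6180 + 0.25·1.5 = 2.9930
R = v/ω = -1.75/0.25 = -7.0000
x' = -1 + -7.0000·(sin 2.9930 − sin 2.6180) = 1.4636
y' = -3 − -7.0000·(cos 2.9930 − cos 2.6180) = -3.8607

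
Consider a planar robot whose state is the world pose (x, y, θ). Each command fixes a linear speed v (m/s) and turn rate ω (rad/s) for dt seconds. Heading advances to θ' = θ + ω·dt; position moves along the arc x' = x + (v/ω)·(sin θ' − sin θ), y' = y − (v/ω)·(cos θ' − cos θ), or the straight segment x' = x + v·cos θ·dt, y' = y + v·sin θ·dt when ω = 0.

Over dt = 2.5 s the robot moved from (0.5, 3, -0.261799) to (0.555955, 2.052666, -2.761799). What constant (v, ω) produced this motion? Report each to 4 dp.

v = 0.5000, ω = -1.0000

Δθ = -2.761799 − -0.261799 = -2.500000
ω = Δθ/dt = -2.500000/2.5 = -1.0000
R = −Δy/(cos θ' − cos θ) = -0.5000
v = R·ω = -0.5000·-1.0000 = 0.5000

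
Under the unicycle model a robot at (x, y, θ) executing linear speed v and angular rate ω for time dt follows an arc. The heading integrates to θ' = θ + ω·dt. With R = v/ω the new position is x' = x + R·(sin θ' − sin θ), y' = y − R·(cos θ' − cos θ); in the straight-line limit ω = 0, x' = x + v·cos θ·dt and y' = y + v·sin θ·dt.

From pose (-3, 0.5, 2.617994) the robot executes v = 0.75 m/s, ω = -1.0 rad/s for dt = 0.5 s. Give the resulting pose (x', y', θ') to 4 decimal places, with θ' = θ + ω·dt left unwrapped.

θ' = 2.6180 + -1.0·0.5 = 2.1180
R = v/ω = 0.75/-1.0 = -0.7500
x' = -3 + -0.7500·(sin 2.1180 − sin 2.6180) = -3.2655
y' = 0.5 − -0.7500·(cos 2.1180 − cos 2.6180) = 0.7593

(-3.2655, 0.7593, 2.1180)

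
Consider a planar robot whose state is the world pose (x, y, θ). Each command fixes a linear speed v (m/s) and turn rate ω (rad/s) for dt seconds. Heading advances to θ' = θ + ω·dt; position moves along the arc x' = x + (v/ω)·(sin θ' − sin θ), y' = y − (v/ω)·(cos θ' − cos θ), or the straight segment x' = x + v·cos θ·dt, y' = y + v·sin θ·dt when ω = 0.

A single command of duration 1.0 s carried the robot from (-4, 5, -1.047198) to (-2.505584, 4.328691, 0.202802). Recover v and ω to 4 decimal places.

v = 1.7500, ω = 1.2500

Δθ = 0.202802 − -1.047198 = 1.250000
ω = Δθ/dt = 1.250000/1.0 = 1.2500
R = Δx/(sin θ' − sin θ) = 1.4000
v = R·ω = 1.4000·1.2500 = 1.7500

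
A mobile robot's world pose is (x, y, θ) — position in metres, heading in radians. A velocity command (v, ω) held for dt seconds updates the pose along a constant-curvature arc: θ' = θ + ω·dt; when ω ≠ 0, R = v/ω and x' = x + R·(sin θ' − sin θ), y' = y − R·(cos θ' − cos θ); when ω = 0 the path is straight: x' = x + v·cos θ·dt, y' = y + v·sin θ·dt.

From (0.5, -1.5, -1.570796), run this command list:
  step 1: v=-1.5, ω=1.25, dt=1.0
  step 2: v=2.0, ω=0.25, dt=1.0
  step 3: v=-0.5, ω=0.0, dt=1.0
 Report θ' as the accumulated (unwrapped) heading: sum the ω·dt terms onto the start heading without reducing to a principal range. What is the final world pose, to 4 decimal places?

(1.1363, -0.7139, -0.0708)

step 1: θ'=-0.3208 (R=-1.2000) → pose (-0.3216, -0.3612, -0.3208)
step 2: θ'=-0.0708 (R=8.0000) → pose (1.6351, -0.7493, -0.0708)
step 3: θ'=-0.0708 (straight) → pose (1.1363, -0.7139, -0.0708)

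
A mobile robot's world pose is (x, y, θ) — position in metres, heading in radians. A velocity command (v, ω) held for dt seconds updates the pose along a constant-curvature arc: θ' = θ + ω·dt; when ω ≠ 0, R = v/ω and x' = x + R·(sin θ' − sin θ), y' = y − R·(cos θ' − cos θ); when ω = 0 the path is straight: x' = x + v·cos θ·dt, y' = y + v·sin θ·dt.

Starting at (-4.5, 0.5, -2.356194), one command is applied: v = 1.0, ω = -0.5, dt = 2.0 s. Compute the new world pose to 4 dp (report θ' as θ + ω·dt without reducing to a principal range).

(-6.3401, -0.0399, -3.3562)

θ' = -2.3562 + -0.5·2.0 = -3.3562
R = v/ω = 1.0/-0.5 = -2.0000
x' = -4.5 + -2.0000·(sin -3.3562 − sin -2.3562) = -6.3401
y' = 0.5 − -2.0000·(cos -3.3562 − cos -2.3562) = -0.0399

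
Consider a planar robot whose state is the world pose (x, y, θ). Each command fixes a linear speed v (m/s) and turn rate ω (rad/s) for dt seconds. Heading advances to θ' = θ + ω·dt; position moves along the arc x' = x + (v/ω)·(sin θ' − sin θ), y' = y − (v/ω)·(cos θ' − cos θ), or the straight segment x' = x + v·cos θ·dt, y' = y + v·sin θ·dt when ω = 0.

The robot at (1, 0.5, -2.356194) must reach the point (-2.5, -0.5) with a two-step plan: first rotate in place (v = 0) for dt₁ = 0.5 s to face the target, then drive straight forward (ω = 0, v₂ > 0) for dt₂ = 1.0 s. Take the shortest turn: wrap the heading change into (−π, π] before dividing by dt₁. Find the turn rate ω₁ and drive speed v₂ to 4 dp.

ω₁ = -1.0142, v₂ = 3.6401

heading to target = atan2(-0.5−0.5, -2.5−1) = -2.8633
Δθ = wrap(-2.8633 − -2.3562) = -0.5071; ω₁ = Δθ/dt₁ = -1.0142
distance = √((-2.5−1)² + (-0.5−0.5)²) = 3.6401; v₂ = distance/dt₂ = 3.6401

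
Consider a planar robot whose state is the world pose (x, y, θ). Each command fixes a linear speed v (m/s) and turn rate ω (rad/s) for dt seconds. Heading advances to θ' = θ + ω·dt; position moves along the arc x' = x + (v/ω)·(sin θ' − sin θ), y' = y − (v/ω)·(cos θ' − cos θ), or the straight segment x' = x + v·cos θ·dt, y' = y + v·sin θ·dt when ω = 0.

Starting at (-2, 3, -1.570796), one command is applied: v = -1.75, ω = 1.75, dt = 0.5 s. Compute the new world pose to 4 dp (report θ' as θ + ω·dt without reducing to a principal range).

θ' = -1.5708 + 1.75·0.5 = -0.6958
R = v/ω = -1.75/1.75 = -1.0000
x' = -2 + -1.0000·(sin -0.6958 − sin -1.5708) = -2.3590
y' = 3 − -1.0000·(cos -0.6958 − cos -1.5708) = 3.7675

(-2.3590, 3.7675, -0.6958)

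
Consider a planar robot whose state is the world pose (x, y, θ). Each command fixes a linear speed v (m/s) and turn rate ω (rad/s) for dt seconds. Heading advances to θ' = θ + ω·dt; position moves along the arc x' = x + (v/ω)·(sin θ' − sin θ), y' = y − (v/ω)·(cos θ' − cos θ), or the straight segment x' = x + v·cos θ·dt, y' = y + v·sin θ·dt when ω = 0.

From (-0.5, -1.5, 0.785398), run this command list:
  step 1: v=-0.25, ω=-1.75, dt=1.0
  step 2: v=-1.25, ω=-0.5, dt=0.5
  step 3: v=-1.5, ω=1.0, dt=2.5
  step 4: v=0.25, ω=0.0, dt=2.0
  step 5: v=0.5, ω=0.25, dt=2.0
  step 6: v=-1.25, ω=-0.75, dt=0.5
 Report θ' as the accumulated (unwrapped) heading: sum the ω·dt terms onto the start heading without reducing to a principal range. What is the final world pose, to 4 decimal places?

(-3.6595, -0.1809, 1.4104)

step 1: θ'=-0.9646 (R=0.1429) → pose (-0.7184, -1.4804, -0.9646)
step 2: θ'=-1.2146 (R=2.5000) → pose (-1.0069, -0.9278, -1.2146)
step 3: θ'=1.2854 (R=-1.5000) → pose (-3.8521, -1.0285, 1.2854)
step 4: θ'=1.2854 (straight) → pose (-3.7113, -0.5488, 1.2854)
step 5: θ'=1.7854 (R=2.0000) → pose (-3.6763, 0.4402, 1.7854)
step 6: θ'=1.4104 (R=1.6667) → pose (-3.6595, -0.1809, 1.4104)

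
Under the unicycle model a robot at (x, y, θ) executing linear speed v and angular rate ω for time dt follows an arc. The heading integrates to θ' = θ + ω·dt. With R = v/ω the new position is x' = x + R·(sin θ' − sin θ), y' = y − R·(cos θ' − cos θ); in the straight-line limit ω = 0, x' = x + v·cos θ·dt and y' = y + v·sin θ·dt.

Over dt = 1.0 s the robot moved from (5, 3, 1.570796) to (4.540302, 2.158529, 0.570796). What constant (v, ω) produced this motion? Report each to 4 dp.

v = -1.0000, ω = -1.0000

Δθ = 0.570796 − 1.570796 = -1.000000
ω = Δθ/dt = -1.000000/1.0 = -1.0000
R = −Δy/(cos θ' − cos θ) = 1.0000
v = R·ω = 1.0000·-1.0000 = -1.0000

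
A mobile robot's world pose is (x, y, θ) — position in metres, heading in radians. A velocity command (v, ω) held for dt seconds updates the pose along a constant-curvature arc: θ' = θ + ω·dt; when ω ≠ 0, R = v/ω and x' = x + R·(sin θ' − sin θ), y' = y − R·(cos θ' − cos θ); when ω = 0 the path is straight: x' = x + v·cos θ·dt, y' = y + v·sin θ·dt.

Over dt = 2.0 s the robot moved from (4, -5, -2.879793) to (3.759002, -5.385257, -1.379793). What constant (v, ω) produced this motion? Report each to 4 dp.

v = 0.2500, ω = 0.7500

Δθ = -1.379793 − -2.879793 = 1.500000
ω = Δθ/dt = 1.500000/2.0 = 0.7500
R = −Δy/(cos θ' − cos θ) = 0.3333
v = R·ω = 0.3333·0.7500 = 0.2500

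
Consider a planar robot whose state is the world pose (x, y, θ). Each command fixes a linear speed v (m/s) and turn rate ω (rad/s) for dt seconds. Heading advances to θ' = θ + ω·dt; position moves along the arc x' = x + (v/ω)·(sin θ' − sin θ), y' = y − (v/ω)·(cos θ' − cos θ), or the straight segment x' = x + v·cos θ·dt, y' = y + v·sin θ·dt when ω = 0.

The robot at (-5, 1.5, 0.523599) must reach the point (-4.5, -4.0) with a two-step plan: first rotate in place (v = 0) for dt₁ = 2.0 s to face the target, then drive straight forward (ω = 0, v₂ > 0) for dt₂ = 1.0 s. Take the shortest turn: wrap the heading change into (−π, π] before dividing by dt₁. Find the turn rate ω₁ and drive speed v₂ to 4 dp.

heading to target = atan2(-4−1.5, -4.5−-5) = -1.4801
Δθ = wrap(-1.4801 − 0.5236) = -2.0037; ω₁ = Δθ/dt₁ = -1.0019
distance = √((-4.5−-5)² + (-4−1.5)²) = 5.5227; v₂ = distance/dt₂ = 5.5227

ω₁ = -1.0019, v₂ = 5.5227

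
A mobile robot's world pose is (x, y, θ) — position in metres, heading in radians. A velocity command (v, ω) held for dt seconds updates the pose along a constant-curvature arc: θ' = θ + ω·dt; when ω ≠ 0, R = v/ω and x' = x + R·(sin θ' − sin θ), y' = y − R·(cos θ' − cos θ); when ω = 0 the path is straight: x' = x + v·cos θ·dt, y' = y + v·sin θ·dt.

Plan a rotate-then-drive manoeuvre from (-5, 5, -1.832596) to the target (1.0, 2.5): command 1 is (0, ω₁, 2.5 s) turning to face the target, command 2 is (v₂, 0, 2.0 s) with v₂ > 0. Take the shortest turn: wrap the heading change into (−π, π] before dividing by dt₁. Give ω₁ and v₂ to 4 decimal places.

ω₁ = 0.5751, v₂ = 3.2500

heading to target = atan2(2.5−5, 1−-5) = -0.3948
Δθ = wrap(-0.3948 − -1.8326) = 1.4378; ω₁ = Δθ/dt₁ = 0.5751
distance = √((1−-5)² + (2.5−5)²) = 6.5000; v₂ = distance/dt₂ = 3.2500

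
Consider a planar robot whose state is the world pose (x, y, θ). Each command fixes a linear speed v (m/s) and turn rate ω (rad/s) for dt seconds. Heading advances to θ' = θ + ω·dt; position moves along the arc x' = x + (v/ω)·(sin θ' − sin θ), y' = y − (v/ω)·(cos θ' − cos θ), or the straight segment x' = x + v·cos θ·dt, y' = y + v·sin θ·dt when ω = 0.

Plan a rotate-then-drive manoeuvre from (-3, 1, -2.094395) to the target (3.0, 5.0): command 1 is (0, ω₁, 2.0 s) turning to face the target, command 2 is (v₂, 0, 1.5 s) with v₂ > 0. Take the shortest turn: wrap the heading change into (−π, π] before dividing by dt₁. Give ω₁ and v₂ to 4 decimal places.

heading to target = atan2(5−1, 3−-3) = 0.5880
Δθ = wrap(0.5880 − -2.0944) = 2.6824; ω₁ = Δθ/dt₁ = 1.3412
distance = √((3−-3)² + (5−1)²) = 7.2111; v₂ = distance/dt₂ = 4.8074

ω₁ = 1.3412, v₂ = 4.8074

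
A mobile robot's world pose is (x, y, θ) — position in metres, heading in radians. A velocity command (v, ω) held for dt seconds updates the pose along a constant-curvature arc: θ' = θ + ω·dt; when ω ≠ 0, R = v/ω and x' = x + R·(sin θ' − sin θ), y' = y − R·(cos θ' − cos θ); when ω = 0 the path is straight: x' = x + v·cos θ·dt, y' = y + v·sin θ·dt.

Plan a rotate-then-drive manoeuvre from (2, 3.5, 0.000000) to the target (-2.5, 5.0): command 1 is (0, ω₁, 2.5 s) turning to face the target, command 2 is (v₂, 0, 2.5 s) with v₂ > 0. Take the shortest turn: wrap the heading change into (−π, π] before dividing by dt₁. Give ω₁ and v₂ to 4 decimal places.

heading to target = atan2(5−3.5, -2.5−2) = 2.8198
Δθ = wrap(2.8198 − 0.0000) = 2.8198; ω₁ = Δθ/dt₁ = 1.1279
distance = √((-2.5−2)² + (5−3.5)²) = 4.7434; v₂ = distance/dt₂ = 1.8974

ω₁ = 1.1279, v₂ = 1.8974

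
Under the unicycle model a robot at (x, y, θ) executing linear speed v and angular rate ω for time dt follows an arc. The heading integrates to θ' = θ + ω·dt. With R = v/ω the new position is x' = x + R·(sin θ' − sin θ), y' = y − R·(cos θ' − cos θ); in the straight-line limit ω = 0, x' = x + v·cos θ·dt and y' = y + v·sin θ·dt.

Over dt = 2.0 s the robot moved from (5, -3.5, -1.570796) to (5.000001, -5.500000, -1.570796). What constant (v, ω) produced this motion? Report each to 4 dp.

v = 1.0000, ω = 0.0000

Δθ = -1.570796 − -1.570796 = 0.000000
ω = Δθ/dt = 0.000000/2.0 = 0.0000
ω = 0 → v = (Δx·cos θ + Δy·sin θ)/dt = 1.0000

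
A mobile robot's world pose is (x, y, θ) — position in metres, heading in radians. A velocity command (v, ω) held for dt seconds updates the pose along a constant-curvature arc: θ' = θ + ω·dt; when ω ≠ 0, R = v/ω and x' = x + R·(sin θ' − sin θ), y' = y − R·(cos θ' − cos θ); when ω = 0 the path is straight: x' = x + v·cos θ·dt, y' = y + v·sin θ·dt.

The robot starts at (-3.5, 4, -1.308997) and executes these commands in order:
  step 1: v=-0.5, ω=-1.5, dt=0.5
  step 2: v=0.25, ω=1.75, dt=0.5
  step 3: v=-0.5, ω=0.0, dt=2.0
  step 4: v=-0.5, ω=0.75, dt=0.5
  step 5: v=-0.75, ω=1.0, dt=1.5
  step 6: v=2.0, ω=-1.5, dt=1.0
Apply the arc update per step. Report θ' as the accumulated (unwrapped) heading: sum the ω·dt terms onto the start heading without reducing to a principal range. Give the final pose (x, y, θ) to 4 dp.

(-3.1969, 5.2096, -0.8090)

step 1: θ'=-2.0590 (R=0.3333) → pose (-3.4724, 4.2426, -2.0590)
step 2: θ'=-1.1840 (R=0.1429) → pose (-3.4786, 4.1217, -1.1840)
step 3: θ'=-1.1840 (straight) → pose (-3.8558, 5.0478, -1.1840)
step 4: θ'=-0.8090 (R=-0.6667) → pose (-3.9908, 5.2565, -0.8090)
step 5: θ'=0.6910 (R=-0.7500) → pose (-5.0115, 5.3168, 0.6910)
step 6: θ'=-0.8090 (R=-1.3333) → pose (-3.1969, 5.2096, -0.8090)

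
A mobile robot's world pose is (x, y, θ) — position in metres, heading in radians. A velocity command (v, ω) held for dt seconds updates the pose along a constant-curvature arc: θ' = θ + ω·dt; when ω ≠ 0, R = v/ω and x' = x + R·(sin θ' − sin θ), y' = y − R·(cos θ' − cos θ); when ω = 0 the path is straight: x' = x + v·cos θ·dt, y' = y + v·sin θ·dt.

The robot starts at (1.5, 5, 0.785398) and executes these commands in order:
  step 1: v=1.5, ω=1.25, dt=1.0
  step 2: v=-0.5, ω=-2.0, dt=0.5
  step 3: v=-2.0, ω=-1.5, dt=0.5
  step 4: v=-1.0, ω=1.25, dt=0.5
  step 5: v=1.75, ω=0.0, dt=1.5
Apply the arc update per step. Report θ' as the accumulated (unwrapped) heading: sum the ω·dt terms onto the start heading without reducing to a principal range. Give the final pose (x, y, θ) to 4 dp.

step 1: θ'=2.0354 (R=1.2000) → pose (1.7243, 6.3862, 2.0354)
step 2: θ'=1.0354 (R=0.2500) → pose (1.7158, 6.1466, 1.0354)
step 3: θ'=0.2854 (R=1.3333) → pose (0.9444, 5.5475, 0.2854)
step 4: θ'=0.9104 (R=-0.8000) → pose (0.5379, 5.2706, 0.9104)
step 5: θ'=0.9104 (straight) → pose (2.1481, 7.3437, 0.9104)

(2.1481, 7.3437, 0.9104)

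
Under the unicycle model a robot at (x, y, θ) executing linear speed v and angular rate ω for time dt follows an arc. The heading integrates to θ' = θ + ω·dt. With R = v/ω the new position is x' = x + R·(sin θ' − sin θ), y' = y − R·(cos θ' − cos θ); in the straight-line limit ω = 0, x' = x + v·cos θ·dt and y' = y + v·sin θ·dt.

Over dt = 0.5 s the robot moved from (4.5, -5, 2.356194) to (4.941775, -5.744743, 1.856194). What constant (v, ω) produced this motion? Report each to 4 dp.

Δθ = 1.856194 − 2.356194 = -0.500000
ω = Δθ/dt = -0.500000/0.5 = -1.0000
R = −Δy/(cos θ' − cos θ) = 1.7500
v = R·ω = 1.7500·-1.0000 = -1.7500

v = -1.7500, ω = -1.0000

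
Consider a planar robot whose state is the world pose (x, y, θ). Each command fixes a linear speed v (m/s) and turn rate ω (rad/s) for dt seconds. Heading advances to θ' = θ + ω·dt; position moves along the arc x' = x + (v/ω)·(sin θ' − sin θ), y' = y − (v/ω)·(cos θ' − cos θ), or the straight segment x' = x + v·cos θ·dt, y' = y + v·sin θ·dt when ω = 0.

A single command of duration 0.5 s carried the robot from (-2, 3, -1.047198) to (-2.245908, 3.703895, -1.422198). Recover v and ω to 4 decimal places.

v = -1.5000, ω = -0.7500

Δθ = -1.422198 − -1.047198 = -0.375000
ω = Δθ/dt = -0.375000/0.5 = -0.7500
R = −Δy/(cos θ' − cos θ) = 2.0000
v = R·ω = 2.0000·-0.7500 = -1.5000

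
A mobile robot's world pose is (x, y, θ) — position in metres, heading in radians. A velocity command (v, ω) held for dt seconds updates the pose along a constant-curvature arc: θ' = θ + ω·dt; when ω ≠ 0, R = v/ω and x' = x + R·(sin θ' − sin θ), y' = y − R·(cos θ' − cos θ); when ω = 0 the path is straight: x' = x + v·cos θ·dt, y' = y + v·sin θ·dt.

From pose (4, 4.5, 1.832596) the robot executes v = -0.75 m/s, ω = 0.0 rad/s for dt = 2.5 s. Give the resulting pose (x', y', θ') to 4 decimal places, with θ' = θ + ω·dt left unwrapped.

(4.4853, 2.6889, 1.8326)

θ' = 1.8326 + 0.0·2.5 = 1.8326
ω = 0 → straight: x' = 4 + -0.75·cos(1.8326)·2.5 = 4.4853
y' = 4.5 + -0.75·sin(1.8326)·2.5 = 2.6889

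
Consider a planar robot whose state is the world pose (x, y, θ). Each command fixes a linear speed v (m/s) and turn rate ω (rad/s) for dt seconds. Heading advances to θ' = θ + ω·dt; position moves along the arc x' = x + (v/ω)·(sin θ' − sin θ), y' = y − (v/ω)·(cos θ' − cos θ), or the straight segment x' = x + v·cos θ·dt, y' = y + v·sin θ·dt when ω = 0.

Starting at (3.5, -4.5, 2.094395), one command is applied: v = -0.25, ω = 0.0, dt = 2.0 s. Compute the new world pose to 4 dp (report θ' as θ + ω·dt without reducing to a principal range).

θ' = 2.0944 + 0.0·2.0 = 2.0944
ω = 0 → straight: x' = 3.5 + -0.25·cos(2.0944)·2.0 = 3.7500
y' = -4.5 + -0.25·sin(2.0944)·2.0 = -4.9330

(3.7500, -4.9330, 2.0944)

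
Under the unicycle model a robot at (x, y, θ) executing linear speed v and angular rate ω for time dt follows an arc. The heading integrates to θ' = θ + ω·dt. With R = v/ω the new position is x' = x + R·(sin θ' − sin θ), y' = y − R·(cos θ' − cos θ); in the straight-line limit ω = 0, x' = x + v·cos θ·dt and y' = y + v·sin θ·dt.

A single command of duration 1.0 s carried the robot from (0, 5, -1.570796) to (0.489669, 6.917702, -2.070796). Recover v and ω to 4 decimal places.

Δθ = -2.070796 − -1.570796 = -0.500000
ω = Δθ/dt = -0.500000/1.0 = -0.5000
R = −Δy/(cos θ' − cos θ) = 4.0000
v = R·ω = 4.0000·-0.5000 = -2.0000

v = -2.0000, ω = -0.5000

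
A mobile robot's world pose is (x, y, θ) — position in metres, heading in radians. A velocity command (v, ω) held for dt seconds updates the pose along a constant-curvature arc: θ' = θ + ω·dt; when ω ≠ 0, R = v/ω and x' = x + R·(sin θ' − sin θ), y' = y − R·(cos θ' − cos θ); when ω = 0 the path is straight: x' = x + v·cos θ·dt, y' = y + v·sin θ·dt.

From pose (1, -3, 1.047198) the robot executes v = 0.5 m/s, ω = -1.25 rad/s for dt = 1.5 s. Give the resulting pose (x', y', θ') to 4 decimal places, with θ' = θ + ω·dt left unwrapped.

(1.6410, -2.9294, -0.8278)

θ' = 1.0472 + -1.25·1.5 = -0.8278
R = v/ω = 0.5/-1.25 = -0.4000
x' = 1 + -0.4000·(sin -0.8278 − sin 1.0472) = 1.6410
y' = -3 − -0.4000·(cos -0.8278 − cos 1.0472) = -2.9294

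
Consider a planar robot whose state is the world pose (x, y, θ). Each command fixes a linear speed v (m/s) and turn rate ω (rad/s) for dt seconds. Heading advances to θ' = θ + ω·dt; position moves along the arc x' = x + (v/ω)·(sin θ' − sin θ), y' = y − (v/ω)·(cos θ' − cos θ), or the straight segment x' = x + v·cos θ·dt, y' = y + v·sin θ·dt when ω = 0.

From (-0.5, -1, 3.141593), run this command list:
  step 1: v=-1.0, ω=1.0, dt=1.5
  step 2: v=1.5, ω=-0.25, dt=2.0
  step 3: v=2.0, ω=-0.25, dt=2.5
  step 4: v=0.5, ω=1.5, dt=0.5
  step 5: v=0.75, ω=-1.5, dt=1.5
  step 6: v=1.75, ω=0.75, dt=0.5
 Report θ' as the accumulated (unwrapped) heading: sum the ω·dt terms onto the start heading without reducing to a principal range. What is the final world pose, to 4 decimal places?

step 1: θ'=4.6416 (R=-1.0000) → pose (0.4975, -0.0707, 4.6416)
step 2: θ'=4.1416 (R=-6.0000) → pose (-0.4386, -2.8881, 4.1416)
step 3: θ'=3.5166 (R=-8.0000) → pose (-4.2402, -6.0098, 3.5166)
step 4: θ'=4.2666 (R=0.3333) → pose (-4.4189, -6.1762, 4.2666)
step 5: θ'=2.0166 (R=-0.5000) → pose (-5.3212, -6.1762, 2.0166)
step 6: θ'=2.3916 (R=2.3333) → pose (-5.8360, -5.4750, 2.3916)

(-5.8360, -5.4750, 2.3916)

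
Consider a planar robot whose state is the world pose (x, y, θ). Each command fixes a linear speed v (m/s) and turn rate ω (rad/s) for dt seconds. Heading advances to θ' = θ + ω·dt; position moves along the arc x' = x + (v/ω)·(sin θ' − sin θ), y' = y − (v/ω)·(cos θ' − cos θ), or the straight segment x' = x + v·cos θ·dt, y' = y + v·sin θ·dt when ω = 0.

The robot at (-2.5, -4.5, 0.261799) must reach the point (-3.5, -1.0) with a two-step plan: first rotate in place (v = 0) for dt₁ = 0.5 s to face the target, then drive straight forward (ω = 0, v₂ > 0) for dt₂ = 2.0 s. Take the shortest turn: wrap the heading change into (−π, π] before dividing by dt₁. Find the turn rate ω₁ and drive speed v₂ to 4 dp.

heading to target = atan2(-1−-4.5, -3.5−-2.5) = 1.8491
Δθ = wrap(1.8491 − 0.2618) = 1.5873; ω₁ = Δθ/dt₁ = 3.1746
distance = √((-3.5−-2.5)² + (-1−-4.5)²) = 3.6401; v₂ = distance/dt₂ = 1.8200

ω₁ = 3.1746, v₂ = 1.8200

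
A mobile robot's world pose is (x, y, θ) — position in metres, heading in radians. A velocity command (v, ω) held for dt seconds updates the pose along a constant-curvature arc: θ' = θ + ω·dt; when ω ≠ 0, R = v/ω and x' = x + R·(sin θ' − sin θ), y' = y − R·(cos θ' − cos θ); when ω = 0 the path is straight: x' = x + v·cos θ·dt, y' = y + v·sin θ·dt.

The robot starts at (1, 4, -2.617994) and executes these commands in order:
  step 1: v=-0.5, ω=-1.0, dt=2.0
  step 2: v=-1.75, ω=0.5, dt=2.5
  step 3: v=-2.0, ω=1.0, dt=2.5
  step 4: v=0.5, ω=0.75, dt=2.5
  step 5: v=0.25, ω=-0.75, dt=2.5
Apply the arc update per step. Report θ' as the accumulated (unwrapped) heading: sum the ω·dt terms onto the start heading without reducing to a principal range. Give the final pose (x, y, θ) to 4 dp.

step 1: θ'=-4.6180 (R=0.5000) → pose (1.7478, 3.6141, -4.6180)
step 2: θ'=-3.3680 (R=-3.5000) → pose (4.4465, 0.5333, -3.3680)
step 3: θ'=-0.8680 (R=-2.0000) → pose (6.4216, 3.7750, -0.8680)
step 4: θ'=1.0070 (R=0.6667) → pose (7.4937, 3.8496, 1.0070)
step 5: θ'=-0.8680 (R=-0.3333) → pose (8.0298, 3.8870, -0.8680)

(8.0298, 3.8870, -0.8680)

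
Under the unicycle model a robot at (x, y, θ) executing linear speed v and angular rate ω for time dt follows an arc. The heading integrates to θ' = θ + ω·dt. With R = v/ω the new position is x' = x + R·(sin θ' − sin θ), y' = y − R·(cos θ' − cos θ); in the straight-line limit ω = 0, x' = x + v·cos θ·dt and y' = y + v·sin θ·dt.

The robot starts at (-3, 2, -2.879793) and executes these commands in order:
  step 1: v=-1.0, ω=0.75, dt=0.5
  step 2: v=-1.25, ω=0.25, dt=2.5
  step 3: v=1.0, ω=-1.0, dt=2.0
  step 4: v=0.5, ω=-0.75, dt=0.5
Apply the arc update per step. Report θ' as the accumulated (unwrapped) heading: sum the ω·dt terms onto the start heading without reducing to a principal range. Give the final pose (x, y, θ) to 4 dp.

step 1: θ'=-2.5048 (R=-1.3333) → pose (-2.5523, 2.2159, -2.5048)
step 2: θ'=-1.8798 (R=-5.0000) → pose (-0.7622, 4.7154, -1.8798)
step 3: θ'=-3.8798 (R=-1.0000) → pose (-2.3878, 4.2798, -3.8798)
step 4: θ'=-4.2548 (R=-0.6667) → pose (-2.5372, 4.4784, -4.2548)

(-2.5372, 4.4784, -4.2548)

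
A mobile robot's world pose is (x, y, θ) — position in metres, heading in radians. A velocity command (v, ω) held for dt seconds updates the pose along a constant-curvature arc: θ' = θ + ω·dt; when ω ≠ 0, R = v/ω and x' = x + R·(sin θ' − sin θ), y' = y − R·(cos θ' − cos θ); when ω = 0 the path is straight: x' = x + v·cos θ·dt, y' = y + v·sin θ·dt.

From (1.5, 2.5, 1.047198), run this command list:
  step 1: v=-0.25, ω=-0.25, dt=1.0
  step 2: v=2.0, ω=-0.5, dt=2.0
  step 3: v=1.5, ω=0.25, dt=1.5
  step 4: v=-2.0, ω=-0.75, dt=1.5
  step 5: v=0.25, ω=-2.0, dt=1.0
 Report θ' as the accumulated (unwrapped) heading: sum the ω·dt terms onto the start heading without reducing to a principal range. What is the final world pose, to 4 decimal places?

step 1: θ'=0.7972 (R=1.0000) → pose (1.3494, 2.3013, 0.7972)
step 2: θ'=-0.2028 (R=-4.0000) → pose (5.0166, 3.4245, -0.2028)
step 3: θ'=0.1722 (R=6.0000) → pose (7.2532, 3.3902, 0.1722)
step 4: θ'=-0.9528 (R=2.6667) → pose (4.6228, 4.4724, -0.9528)
step 5: θ'=-2.9528 (R=-0.1250) → pose (4.5444, 4.2772, -2.9528)

(4.5444, 4.2772, -2.9528)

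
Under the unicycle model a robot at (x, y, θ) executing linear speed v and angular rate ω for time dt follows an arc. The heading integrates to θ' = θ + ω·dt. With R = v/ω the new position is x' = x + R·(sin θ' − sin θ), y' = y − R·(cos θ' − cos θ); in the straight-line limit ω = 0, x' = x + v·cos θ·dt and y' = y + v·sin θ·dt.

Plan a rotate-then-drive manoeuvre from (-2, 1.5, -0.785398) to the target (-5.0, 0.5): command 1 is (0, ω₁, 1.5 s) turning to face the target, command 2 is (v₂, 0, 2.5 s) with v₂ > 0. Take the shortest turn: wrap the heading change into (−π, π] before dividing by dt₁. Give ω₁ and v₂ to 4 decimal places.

ω₁ = -1.3563, v₂ = 1.2649

heading to target = atan2(0.5−1.5, -5−-2) = -2.8198
Δθ = wrap(-2.8198 − -0.7854) = -2.0344; ω₁ = Δθ/dt₁ = -1.3563
distance = √((-5−-2)² + (0.5−1.5)²) = 3.1623; v₂ = distance/dt₂ = 1.2649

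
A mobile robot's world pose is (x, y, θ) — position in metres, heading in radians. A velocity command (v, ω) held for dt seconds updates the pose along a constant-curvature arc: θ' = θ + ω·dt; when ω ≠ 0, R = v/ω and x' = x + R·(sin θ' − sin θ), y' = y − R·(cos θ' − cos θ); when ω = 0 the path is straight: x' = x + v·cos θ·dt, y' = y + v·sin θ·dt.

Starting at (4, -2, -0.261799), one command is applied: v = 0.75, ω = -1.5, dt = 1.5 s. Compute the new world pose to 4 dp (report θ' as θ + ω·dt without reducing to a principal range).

(4.1651, -2.8870, -2.5118)

θ' = -0.2618 + -1.5·1.5 = -2.5118
R = v/ω = 0.75/-1.5 = -0.5000
x' = 4 + -0.5000·(sin -2.5118 − sin -0.2618) = 4.1651
y' = -2 − -0.5000·(cos -2.5118 − cos -0.2618) = -2.8870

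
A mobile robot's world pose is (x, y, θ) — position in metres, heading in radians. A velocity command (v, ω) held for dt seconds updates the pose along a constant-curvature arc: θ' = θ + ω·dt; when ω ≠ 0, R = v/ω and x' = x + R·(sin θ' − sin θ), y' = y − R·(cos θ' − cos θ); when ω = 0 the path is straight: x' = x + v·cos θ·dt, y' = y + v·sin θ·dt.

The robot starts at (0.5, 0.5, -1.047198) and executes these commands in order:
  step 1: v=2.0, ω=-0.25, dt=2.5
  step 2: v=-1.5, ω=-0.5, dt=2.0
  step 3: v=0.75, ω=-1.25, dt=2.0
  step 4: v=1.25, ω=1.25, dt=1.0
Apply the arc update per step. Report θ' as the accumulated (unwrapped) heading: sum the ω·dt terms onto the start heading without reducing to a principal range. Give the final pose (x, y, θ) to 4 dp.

(2.1567, 0.0177, -3.9222)

step 1: θ'=-1.6722 (R=-8.0000) → pose (1.5307, -4.3098, -1.6722)
step 2: θ'=-2.6722 (R=3.0000) → pose (3.1583, -1.9380, -2.6722)
step 3: θ'=-5.1722 (R=-0.6000) → pose (2.3492, -1.1366, -5.1722)
step 4: θ'=-3.9222 (R=1.0000) → pose (2.1567, 0.0177, -3.9222)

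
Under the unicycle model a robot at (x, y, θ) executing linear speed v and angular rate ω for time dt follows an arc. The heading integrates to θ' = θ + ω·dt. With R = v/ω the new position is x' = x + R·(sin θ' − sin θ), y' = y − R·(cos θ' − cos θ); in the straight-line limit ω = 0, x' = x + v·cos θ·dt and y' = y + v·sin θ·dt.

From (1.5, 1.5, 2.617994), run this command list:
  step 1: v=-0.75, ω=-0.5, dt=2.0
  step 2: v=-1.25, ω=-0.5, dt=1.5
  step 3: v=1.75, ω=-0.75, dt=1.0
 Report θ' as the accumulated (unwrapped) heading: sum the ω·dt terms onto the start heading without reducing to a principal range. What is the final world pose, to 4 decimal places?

(3.1644, -0.6532, 0.1180)

step 1: θ'=1.6180 (R=1.5000) → pose (2.2483, 0.2717, 1.6180)
step 2: θ'=0.8680 (R=2.5000) → pose (1.6587, -1.4621, 0.8680)
step 3: θ'=0.1180 (R=-2.3333) → pose (3.1644, -0.6532, 0.1180)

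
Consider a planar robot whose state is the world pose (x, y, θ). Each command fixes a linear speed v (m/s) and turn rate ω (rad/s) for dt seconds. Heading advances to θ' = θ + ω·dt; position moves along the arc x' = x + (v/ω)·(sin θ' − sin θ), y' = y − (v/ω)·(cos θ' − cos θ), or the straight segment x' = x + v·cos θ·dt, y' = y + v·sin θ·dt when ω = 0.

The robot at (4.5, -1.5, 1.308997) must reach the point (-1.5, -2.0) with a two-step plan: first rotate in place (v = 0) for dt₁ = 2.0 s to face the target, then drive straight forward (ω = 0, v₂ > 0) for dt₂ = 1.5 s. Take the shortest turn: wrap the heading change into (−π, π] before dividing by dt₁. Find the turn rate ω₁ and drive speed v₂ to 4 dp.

heading to target = atan2(-2−-1.5, -1.5−4.5) = -3.0585
Δθ = wrap(-3.0585 − 1.3090) = 1.9157; ω₁ = Δθ/dt₁ = 0.9579
distance = √((-1.5−4.5)² + (-2−-1.5)²) = 6.0208; v₂ = distance/dt₂ = 4.0139

ω₁ = 0.9579, v₂ = 4.0139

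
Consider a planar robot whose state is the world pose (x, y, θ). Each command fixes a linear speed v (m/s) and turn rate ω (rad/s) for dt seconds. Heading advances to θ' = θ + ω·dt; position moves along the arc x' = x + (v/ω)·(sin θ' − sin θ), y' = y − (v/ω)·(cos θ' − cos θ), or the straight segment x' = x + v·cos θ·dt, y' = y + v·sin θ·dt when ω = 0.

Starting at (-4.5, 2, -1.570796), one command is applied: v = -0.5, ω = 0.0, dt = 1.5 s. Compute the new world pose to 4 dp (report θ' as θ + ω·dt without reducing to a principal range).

(-4.5000, 2.7500, -1.5708)

θ' = -1.5708 + 0.0·1.5 = -1.5708
ω = 0 → straight: x' = -4.5 + -0.5·cos(-1.5708)·1.5 = -4.5000
y' = 2 + -0.5·sin(-1.5708)·1.5 = 2.7500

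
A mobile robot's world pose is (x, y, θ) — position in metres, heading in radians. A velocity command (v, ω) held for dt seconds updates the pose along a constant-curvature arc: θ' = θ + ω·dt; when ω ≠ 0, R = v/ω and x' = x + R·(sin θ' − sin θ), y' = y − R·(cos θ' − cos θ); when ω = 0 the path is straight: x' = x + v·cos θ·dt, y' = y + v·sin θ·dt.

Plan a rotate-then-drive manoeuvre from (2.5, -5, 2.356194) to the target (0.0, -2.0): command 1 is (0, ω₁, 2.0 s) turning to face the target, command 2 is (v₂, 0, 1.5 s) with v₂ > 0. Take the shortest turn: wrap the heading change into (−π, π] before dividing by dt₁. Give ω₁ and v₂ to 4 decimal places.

ω₁ = -0.0453, v₂ = 2.6034

heading to target = atan2(-2−-5, 0−2.5) = 2.2655
Δθ = wrap(2.2655 − 2.3562) = -0.0907; ω₁ = Δθ/dt₁ = -0.0453
distance = √((0−2.5)² + (-2−-5)²) = 3.9051; v₂ = distance/dt₂ = 2.6034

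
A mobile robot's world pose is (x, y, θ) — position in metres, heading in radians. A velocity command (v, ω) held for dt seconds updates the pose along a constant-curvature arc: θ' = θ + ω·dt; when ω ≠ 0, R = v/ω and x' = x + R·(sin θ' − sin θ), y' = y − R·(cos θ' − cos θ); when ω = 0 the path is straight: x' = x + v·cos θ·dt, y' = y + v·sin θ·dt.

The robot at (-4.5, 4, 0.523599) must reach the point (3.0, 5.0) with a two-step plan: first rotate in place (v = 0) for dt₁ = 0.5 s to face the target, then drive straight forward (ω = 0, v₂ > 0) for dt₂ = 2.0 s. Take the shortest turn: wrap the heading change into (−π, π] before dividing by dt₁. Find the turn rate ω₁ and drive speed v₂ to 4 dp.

heading to target = atan2(5−4, 3−-4.5) = 0.1326
Δθ = wrap(0.1326 − 0.5236) = -0.3910; ω₁ = Δθ/dt₁ = -0.7821
distance = √((3−-4.5)² + (5−4)²) = 7.5664; v₂ = distance/dt₂ = 3.7832

ω₁ = -0.7821, v₂ = 3.7832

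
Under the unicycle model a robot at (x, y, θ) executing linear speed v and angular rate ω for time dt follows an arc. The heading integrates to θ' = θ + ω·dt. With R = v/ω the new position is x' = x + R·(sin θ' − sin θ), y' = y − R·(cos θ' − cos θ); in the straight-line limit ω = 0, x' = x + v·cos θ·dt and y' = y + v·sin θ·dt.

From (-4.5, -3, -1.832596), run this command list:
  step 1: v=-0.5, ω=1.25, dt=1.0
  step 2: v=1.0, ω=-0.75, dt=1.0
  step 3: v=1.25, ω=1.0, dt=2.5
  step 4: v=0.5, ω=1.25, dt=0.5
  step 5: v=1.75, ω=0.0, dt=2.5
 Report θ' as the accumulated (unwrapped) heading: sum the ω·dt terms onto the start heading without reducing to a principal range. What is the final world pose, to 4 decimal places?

step 1: θ'=-0.5826 (R=-0.4000) → pose (-4.6663, -2.5625, -0.5826)
step 2: θ'=-1.3326 (R=-1.3333) → pose (-4.1042, -3.3612, -1.3326)
step 3: θ'=1.1674 (R=1.2500) → pose (-1.7398, -3.5570, 1.1674)
step 4: θ'=1.7924 (R=0.4000) → pose (-1.7175, -3.3120, 1.7924)
step 5: θ'=1.7924 (straight) → pose (-2.6791, 0.9560, 1.7924)

(-2.6791, 0.9560, 1.7924)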